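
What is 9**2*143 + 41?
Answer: 11624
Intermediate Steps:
9**2*143 + 41 = 81*143 + 41 = 11583 + 41 = 11624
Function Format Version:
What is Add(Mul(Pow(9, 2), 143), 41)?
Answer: 11624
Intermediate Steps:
Add(Mul(Pow(9, 2), 143), 41) = Add(Mul(81, 143), 41) = Add(11583, 41) = 11624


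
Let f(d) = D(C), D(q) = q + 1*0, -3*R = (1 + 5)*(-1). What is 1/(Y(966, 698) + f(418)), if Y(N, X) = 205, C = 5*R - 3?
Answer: 1/212 ≈ 0.0047170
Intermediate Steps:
R = 2 (R = -(1 + 5)*(-1)/3 = -2*(-1) = -⅓*(-6) = 2)
C = 7 (C = 5*2 - 3 = 10 - 3 = 7)
D(q) = q (D(q) = q + 0 = q)
f(d) = 7
1/(Y(966, 698) + f(418)) = 1/(205 + 7) = 1/212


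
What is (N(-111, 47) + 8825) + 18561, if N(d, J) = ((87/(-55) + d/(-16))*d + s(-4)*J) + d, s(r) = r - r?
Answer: 23478857/880 ≈ 26681.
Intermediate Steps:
s(r) = 0
N(d, J) = d + d*(-87/55 - d/16) (N(d, J) = ((87/(-55) + d/(-16))*d + 0*J) + d = ((87*(-1/55) + d*(-1/16))*d + 0) + d = ((-87/55 - d/16)*d + 0) + d = (d*(-87/55 - d/16) + 0) + d = d*(-87/55 - d/16) + d = d + d*(-87/55 - d/16))
(N(-111, 47) + 8825) + 18561 = ((1/880)*(-111)*(-512 - 55*(-111)) + 8825) + 18561 = ((1/880)*(-111)*(-512 + 6105) + 8825) + 18561 = ((1/880)*(-111)*5593 + 8825) + 18561 = (-620823/880 + 8825) + 18561 = 7145177/880 + 18561 = 23478857/880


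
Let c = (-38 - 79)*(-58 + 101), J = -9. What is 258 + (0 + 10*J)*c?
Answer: 453048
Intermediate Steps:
c = -5031 (c = -117*43 = -5031)
258 + (0 + 10*J)*c = 258 + (0 + 10*(-9))*(-5031) = 258 + (0 - 90)*(-5031) = 258 - 90*(-5031) = 258 + 452790 = 453048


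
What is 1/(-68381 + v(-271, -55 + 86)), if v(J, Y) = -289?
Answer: -1/68670 ≈ -1.4562e-5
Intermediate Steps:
1/(-68381 + v(-271, -55 + 86)) = 1/(-68381 - 289) = 1/(-68670) = -1/68670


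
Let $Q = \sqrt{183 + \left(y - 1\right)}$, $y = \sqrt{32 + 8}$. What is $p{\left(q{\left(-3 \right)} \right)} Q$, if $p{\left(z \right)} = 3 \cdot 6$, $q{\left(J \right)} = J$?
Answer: $18 \sqrt{182 + 2 \sqrt{10}} \approx 247.02$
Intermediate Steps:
$p{\left(z \right)} = 18$
$y = 2 \sqrt{10}$ ($y = \sqrt{40} = 2 \sqrt{10} \approx 6.3246$)
$Q = \sqrt{182 + 2 \sqrt{10}}$ ($Q = \sqrt{183 - \left(1 - 2 \sqrt{10}\right)} = \sqrt{182 + 2 \sqrt{10}} \approx 13.723$)
$p{\left(q{\left(-3 \right)} \right)} Q = 18 \sqrt{182 + 2 \sqrt{10}}$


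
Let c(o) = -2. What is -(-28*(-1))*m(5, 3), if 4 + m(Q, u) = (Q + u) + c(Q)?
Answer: -56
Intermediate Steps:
m(Q, u) = -6 + Q + u (m(Q, u) = -4 + ((Q + u) - 2) = -4 + (-2 + Q + u) = -6 + Q + u)
-(-28*(-1))*m(5, 3) = -(-28*(-1))*(-6 + 5 + 3) = -28*2 = -1*56 = -56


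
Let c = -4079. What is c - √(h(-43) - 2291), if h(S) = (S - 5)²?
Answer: -4079 - √13 ≈ -4082.6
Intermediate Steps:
h(S) = (-5 + S)²
c - √(h(-43) - 2291) = -4079 - √((-5 - 43)² - 2291) = -4079 - √((-48)² - 2291) = -4079 - √(2304 - 2291) = -4079 - √13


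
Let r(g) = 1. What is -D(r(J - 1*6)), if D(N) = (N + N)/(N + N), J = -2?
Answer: -1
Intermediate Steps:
D(N) = 1 (D(N) = (2*N)/((2*N)) = (2*N)*(1/(2*N)) = 1)
-D(r(J - 1*6)) = -1*1 = -1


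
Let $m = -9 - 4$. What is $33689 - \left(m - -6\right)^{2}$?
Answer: $33640$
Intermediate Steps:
$m = -13$
$33689 - \left(m - -6\right)^{2} = 33689 - \left(-13 - -6\right)^{2} = 33689 - \left(-13 + 6\right)^{2} = 33689 - \left(-7\right)^{2} = 33689 - 49 = 33640$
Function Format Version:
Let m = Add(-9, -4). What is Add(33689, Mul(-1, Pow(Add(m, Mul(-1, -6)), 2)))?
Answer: 33640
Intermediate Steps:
m = -13
Add(33689, Mul(-1, Pow(Add(m, Mul(-1, -6)), 2))) = Add(33689, Mul(-1, Pow(Add(-13, Mul(-1, -6)), 2))) = Add(33689, Mul(-1, Pow(Add(-13, 6), 2))) = Add(33689, Mul(-1, Pow(-7, 2))) = Add(33689, Mul(-1, 49)) = Add(33689, -49) = 33640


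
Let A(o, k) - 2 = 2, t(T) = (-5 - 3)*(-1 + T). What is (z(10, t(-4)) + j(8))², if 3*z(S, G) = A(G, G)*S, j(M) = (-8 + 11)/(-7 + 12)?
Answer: 43681/225 ≈ 194.14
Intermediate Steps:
t(T) = 8 - 8*T (t(T) = -8*(-1 + T) = 8 - 8*T)
A(o, k) = 4 (A(o, k) = 2 + 2 = 4)
j(M) = ⅗ (j(M) = 3/5 = 3*(⅕) = ⅗)
z(S, G) = 4*S/3 (z(S, G) = (4*S)/3 = 4*S/3)
(z(10, t(-4)) + j(8))² = ((4/3)*10 + ⅗)² = (40/3 + ⅗)² = (209/15)² = 43681/225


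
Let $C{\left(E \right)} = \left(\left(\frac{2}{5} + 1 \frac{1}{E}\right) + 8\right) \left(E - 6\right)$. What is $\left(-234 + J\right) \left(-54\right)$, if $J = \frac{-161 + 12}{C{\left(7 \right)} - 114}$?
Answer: $\frac{46357866}{3691} \approx 12560.0$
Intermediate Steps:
$C{\left(E \right)} = \left(-6 + E\right) \left(\frac{42}{5} + \frac{1}{E}\right)$ ($C{\left(E \right)} = \left(\left(2 \cdot \frac{1}{5} + \frac{1}{E}\right) + 8\right) \left(-6 + E\right) = \left(\left(\frac{2}{5} + \frac{1}{E}\right) + 8\right) \left(-6 + E\right) = \left(\frac{42}{5} + \frac{1}{E}\right) \left(-6 + E\right) = \left(-6 + E\right) \left(\frac{42}{5} + \frac{1}{E}\right)$)
$J = \frac{5215}{3691}$ ($J = \frac{-161 + 12}{\frac{-30 + 7 \left(-247 + 42 \cdot 7\right)}{5 \cdot 7} - 114} = - \frac{149}{\frac{1}{5} \cdot \frac{1}{7} \left(-30 + 7 \left(-247 + 294\right)\right) - 114} = - \frac{149}{\frac{1}{5} \cdot \frac{1}{7} \left(-30 + 7 \cdot 47\right) - 114} = - \frac{149}{\frac{1}{5} \cdot \frac{1}{7} \left(-30 + 329\right) - 114} = - \frac{149}{\frac{1}{5} \cdot \frac{1}{7} \cdot 299 - 114} = - \frac{149}{\frac{299}{35} - 114} = - \frac{149}{- \frac{3691}{35}} = \left(-149\right) \left(- \frac{35}{3691}\right) = \frac{5215}{3691} \approx 1.4129$)
$\left(-234 + J\right) \left(-54\right) = \left(-234 + \frac{5215}{3691}\right) \left(-54\right) = \left(- \frac{858479}{3691}\right) \left(-54\right) = \frac{46357866}{3691}$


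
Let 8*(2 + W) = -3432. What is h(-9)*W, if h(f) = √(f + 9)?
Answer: 0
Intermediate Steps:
W = -431 (W = -2 + (⅛)*(-3432) = -2 - 429 = -431)
h(f) = √(9 + f)
h(-9)*W = √(9 - 9)*(-431) = √0*(-431) = 0*(-431) = 0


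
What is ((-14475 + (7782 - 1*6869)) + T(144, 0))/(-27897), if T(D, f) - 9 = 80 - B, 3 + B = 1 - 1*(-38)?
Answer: 4503/9299 ≈ 0.48425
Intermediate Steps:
B = 36 (B = -3 + (1 - 1*(-38)) = -3 + (1 + 38) = -3 + 39 = 36)
T(D, f) = 53 (T(D, f) = 9 + (80 - 1*36) = 9 + (80 - 36) = 9 + 44 = 53)
((-14475 + (7782 - 1*6869)) + T(144, 0))/(-27897) = ((-14475 + (7782 - 1*6869)) + 53)/(-27897) = ((-14475 + (7782 - 6869)) + 53)*(-1/27897) = ((-14475 + 913) + 53)*(-1/27897) = (-13562 + 53)*(-1/27897) = -13509*(-1/27897) = 4503/9299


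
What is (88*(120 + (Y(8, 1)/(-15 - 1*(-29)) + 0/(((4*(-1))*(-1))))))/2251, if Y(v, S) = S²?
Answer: 73964/15757 ≈ 4.6940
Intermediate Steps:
(88*(120 + (Y(8, 1)/(-15 - 1*(-29)) + 0/(((4*(-1))*(-1))))))/2251 = (88*(120 + (1²/(-15 - 1*(-29)) + 0/(((4*(-1))*(-1))))))/2251 = (88*(120 + (1/(-15 + 29) + 0/((-4*(-1))))))*(1/2251) = (88*(120 + (1/14 + 0/4)))*(1/2251) = (88*(120 + (1*(1/14) + 0*(¼))))*(1/2251) = (88*(120 + (1/14 + 0)))*(1/2251) = (88*(120 + 1/14))*(1/2251) = (88*(1681/14))*(1/2251) = (73964/7)*(1/2251) = 73964/15757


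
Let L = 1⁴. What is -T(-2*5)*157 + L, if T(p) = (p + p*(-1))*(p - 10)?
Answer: 1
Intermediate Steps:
L = 1
T(p) = 0 (T(p) = (p - p)*(-10 + p) = 0*(-10 + p) = 0)
-T(-2*5)*157 + L = -1*0*157 + 1 = 0*157 + 1 = 0 + 1 = 1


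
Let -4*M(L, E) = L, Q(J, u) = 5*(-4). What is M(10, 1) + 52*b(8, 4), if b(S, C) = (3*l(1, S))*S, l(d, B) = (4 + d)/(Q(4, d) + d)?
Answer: -12575/38 ≈ -330.92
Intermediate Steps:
Q(J, u) = -20
M(L, E) = -L/4
l(d, B) = (4 + d)/(-20 + d)
b(S, C) = -15*S/19 (b(S, C) = (3*((4 + 1)/(-20 + 1)))*S = (3*(5/(-19)))*S = (3*(-1/19*5))*S = (3*(-5/19))*S = -15*S/19)
M(10, 1) + 52*b(8, 4) = -¼*10 + 52*(-15/19*8) = -5/2 + 52*(-120/19) = -5/2 - 6240/19 = -12575/38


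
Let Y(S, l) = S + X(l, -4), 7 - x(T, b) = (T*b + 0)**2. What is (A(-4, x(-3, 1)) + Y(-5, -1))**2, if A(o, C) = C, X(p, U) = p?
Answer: 64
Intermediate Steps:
x(T, b) = 7 - T**2*b**2 (x(T, b) = 7 - (T*b + 0)**2 = 7 - (T*b)**2 = 7 - T**2*b**2)
Y(S, l) = S + l
(A(-4, x(-3, 1)) + Y(-5, -1))**2 = ((7 - 1*(-3)**2*1**2) + (-5 - 1))**2 = ((7 - 1*9*1) - 6)**2 = ((7 - 9) - 6)**2 = (-2 - 6)**2 = (-8)**2 = 64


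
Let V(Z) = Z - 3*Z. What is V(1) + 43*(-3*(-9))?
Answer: 1159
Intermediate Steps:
V(Z) = -2*Z
V(1) + 43*(-3*(-9)) = -2*1 + 43*(-3*(-9)) = -2 + 43*27 = -2 + 1161 = 1159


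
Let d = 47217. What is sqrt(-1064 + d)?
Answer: sqrt(46153) ≈ 214.83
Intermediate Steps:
sqrt(-1064 + d) = sqrt(-1064 + 47217) = sqrt(46153)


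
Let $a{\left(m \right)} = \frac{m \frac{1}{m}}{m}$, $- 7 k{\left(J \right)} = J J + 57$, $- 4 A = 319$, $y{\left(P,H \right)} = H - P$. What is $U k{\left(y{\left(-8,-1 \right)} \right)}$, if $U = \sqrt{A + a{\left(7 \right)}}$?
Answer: $- \frac{53 i \sqrt{15603}}{49} \approx - 135.11 i$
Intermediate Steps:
$A = - \frac{319}{4}$ ($A = \left(- \frac{1}{4}\right) 319 = - \frac{319}{4} \approx -79.75$)
$k{\left(J \right)} = - \frac{57}{7} - \frac{J^{2}}{7}$ ($k{\left(J \right)} = - \frac{J J + 57}{7} = - \frac{J^{2} + 57}{7} = - \frac{57 + J^{2}}{7} = - \frac{57}{7} - \frac{J^{2}}{7}$)
$a{\left(m \right)} = \frac{1}{m}$ ($a{\left(m \right)} = 1 \frac{1}{m} = \frac{1}{m}$)
$U = \frac{i \sqrt{15603}}{14}$ ($U = \sqrt{- \frac{319}{4} + \frac{1}{7}} = \sqrt{- \frac{2229}{28}} = \frac{i \sqrt{15603}}{14} \approx 8.9223 i$)
$U k{\left(y{\left(-8,-1 \right)} \right)} = \frac{i \sqrt{15603}}{14} \left(- \frac{57}{7} - \frac{\left(-1 - -8\right)^{2}}{7}\right) = \frac{i \sqrt{15603}}{14} \left(- \frac{57}{7} - \frac{\left(-1 + 8\right)^{2}}{7}\right) = \frac{i \sqrt{15603}}{14} \left(- \frac{57}{7} - \frac{7^{2}}{7}\right) = \frac{i \sqrt{15603}}{14} \left(- \frac{57}{7} - 7\right) = \frac{i \sqrt{15603}}{14} \left(- \frac{106}{7}\right) = - \frac{53 i \sqrt{15603}}{49}$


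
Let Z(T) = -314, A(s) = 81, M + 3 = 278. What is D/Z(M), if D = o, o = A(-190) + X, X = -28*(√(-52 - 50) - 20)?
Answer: -641/314 + 14*I*√102/157 ≈ -2.0414 + 0.90059*I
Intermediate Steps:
M = 275 (M = -3 + 278 = 275)
X = 560 - 28*I*√102 (X = -28*(√(-102) - 20) = -28*(I*√102 - 20) = -28*(-20 + I*√102) = 560 - 28*I*√102 ≈ 560.0 - 282.79*I)
o = 641 - 28*I*√102 (o = 81 + (560 - 28*I*√102) = 641 - 28*I*√102 ≈ 641.0 - 282.79*I)
D = 641 - 28*I*√102 ≈ 641.0 - 282.79*I
D/Z(M) = (641 - 28*I*√102)/(-314) = (641 - 28*I*√102)*(-1/314) = -641/314 + 14*I*√102/157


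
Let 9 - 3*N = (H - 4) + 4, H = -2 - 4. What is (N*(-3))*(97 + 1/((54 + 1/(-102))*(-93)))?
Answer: -248392725/170717 ≈ -1455.0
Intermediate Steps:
H = -6
N = 5 (N = 3 - ((-6 - 4) + 4)/3 = 3 - (-10 + 4)/3 = 3 - 1/3*(-6) = 3 + 2 = 5)
(N*(-3))*(97 + 1/((54 + 1/(-102))*(-93))) = (5*(-3))*(97 + 1/((54 + 1/(-102))*(-93))) = -15*(97 - 1/93/(54 - 1/102)) = -15*(97 - 1/93/(5507/102)) = -15*(97 + (102/5507)*(-1/93)) = -15*(97 - 34/170717) = -15*16559515/170717 = -248392725/170717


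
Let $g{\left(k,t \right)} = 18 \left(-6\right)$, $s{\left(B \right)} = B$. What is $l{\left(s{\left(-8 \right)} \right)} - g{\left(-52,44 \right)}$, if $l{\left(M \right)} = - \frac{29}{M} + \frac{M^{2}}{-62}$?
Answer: $\frac{27427}{248} \approx 110.59$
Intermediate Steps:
$g{\left(k,t \right)} = -108$
$l{\left(M \right)} = - \frac{29}{M} - \frac{M^{2}}{62}$ ($l{\left(M \right)} = - \frac{29}{M} + M^{2} \left(- \frac{1}{62}\right) = - \frac{29}{M} - \frac{M^{2}}{62}$)
$l{\left(s{\left(-8 \right)} \right)} - g{\left(-52,44 \right)} = \frac{-1798 - \left(-8\right)^{3}}{62 \left(-8\right)} - -108 = \frac{1}{62} \left(- \frac{1}{8}\right) \left(-1798 - -512\right) + 108 = \frac{1}{62} \left(- \frac{1}{8}\right) \left(-1798 + 512\right) + 108 = \frac{1}{62} \left(- \frac{1}{8}\right) \left(-1286\right) + 108 = \frac{643}{248} + 108 = \frac{27427}{248}$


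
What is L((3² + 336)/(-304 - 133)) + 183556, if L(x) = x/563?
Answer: 1963498517/10697 ≈ 1.8356e+5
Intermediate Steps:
L(x) = x/563 (L(x) = x*(1/563) = x/563)
L((3² + 336)/(-304 - 133)) + 183556 = ((3² + 336)/(-304 - 133))/563 + 183556 = ((9 + 336)/(-437))/563 + 183556 = (345*(-1/437))/563 + 183556 = (1/563)*(-15/19) + 183556 = -15/10697 + 183556 = 1963498517/10697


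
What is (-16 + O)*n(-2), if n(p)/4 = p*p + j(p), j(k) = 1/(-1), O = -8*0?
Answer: -192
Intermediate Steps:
O = 0
j(k) = -1
n(p) = -4 + 4*p² (n(p) = 4*(p*p - 1) = 4*(p² - 1) = 4*(-1 + p²) = -4 + 4*p²)
(-16 + O)*n(-2) = (-16 + 0)*(-4 + 4*(-2)²) = -16*(-4 + 4*4) = -16*(-4 + 16) = -16*12 = -192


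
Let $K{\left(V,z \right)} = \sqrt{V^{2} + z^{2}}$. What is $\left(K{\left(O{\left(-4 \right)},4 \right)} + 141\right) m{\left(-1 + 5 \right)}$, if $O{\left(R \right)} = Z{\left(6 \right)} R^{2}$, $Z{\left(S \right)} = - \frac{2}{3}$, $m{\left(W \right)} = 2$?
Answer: $282 + \frac{8 \sqrt{73}}{3} \approx 304.78$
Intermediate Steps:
$Z{\left(S \right)} = - \frac{2}{3}$ ($Z{\left(S \right)} = \left(-2\right) \frac{1}{3} = - \frac{2}{3}$)
$O{\left(R \right)} = - \frac{2 R^{2}}{3}$
$\left(K{\left(O{\left(-4 \right)},4 \right)} + 141\right) m{\left(-1 + 5 \right)} = \left(\sqrt{\left(- \frac{2 \left(-4\right)^{2}}{3}\right)^{2} + 4^{2}} + 141\right) 2 = \left(\sqrt{\left(\left(- \frac{2}{3}\right) 16\right)^{2} + 16} + 141\right) 2 = \left(\sqrt{\left(- \frac{32}{3}\right)^{2} + 16} + 141\right) 2 = \left(\sqrt{\frac{1024}{9} + 16} + 141\right) 2 = \left(\sqrt{\frac{1168}{9}} + 141\right) 2 = \left(\frac{4 \sqrt{73}}{3} + 141\right) 2 = \left(141 + \frac{4 \sqrt{73}}{3}\right) 2 = 282 + \frac{8 \sqrt{73}}{3}$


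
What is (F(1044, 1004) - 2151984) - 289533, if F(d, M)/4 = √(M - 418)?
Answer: -2441517 + 4*√586 ≈ -2.4414e+6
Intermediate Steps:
F(d, M) = 4*√(-418 + M) (F(d, M) = 4*√(M - 418) = 4*√(-418 + M))
(F(1044, 1004) - 2151984) - 289533 = (4*√(-418 + 1004) - 2151984) - 289533 = (4*√586 - 2151984) - 289533 = (-2151984 + 4*√586) - 289533 = -2441517 + 4*√586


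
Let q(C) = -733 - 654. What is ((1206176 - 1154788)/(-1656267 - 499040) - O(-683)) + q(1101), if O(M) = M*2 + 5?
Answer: -56089370/2155307 ≈ -26.024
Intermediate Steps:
q(C) = -1387
O(M) = 5 + 2*M (O(M) = 2*M + 5 = 5 + 2*M)
((1206176 - 1154788)/(-1656267 - 499040) - O(-683)) + q(1101) = ((1206176 - 1154788)/(-1656267 - 499040) - (5 + 2*(-683))) - 1387 = (51388/(-2155307) - (5 - 1366)) - 1387 = (51388*(-1/2155307) - 1*(-1361)) - 1387 = (-51388/2155307 + 1361) - 1387 = 2933321439/2155307 - 1387 = -56089370/2155307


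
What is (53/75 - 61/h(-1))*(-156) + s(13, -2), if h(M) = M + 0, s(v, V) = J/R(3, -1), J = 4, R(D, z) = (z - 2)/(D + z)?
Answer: -722168/75 ≈ -9628.9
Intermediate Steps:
R(D, z) = (-2 + z)/(D + z)
s(v, V) = -8/3 (s(v, V) = 4/(((-2 - 1)/(3 - 1))) = 4/((-3/2)) = 4/(((1/2)*(-3))) = 4/(-3/2) = 4*(-2/3) = -8/3)
h(M) = M
(53/75 - 61/h(-1))*(-156) + s(13, -2) = (53/75 - 61/(-1))*(-156) - 8/3 = (53*(1/75) - 61*(-1))*(-156) - 8/3 = (53/75 + 61)*(-156) - 8/3 = (4628/75)*(-156) - 8/3 = -240656/25 - 8/3 = -722168/75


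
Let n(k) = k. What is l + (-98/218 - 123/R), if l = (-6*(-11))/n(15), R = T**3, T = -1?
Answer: 69188/545 ≈ 126.95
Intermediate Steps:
R = -1 (R = (-1)**3 = -1)
l = 22/5 (l = -6*(-11)/15 = 66*(1/15) = 22/5 ≈ 4.4000)
l + (-98/218 - 123/R) = 22/5 + (-98/218 - 123/(-1)) = 22/5 + (-98*1/218 - 123*(-1)) = 22/5 + (-49/109 + 123) = 22/5 + 13358/109 = 69188/545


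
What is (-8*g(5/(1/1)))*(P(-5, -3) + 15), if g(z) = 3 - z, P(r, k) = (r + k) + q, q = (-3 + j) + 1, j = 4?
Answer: 144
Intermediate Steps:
q = 2 (q = (-3 + 4) + 1 = 1 + 1 = 2)
P(r, k) = 2 + k + r (P(r, k) = (r + k) + 2 = (k + r) + 2 = 2 + k + r)
(-8*g(5/(1/1)))*(P(-5, -3) + 15) = (-8*(3 - 5/(1/1)))*((2 - 3 - 5) + 15) = (-8*(3 - 5/1))*(-6 + 15) = -8*(3 - 5)*9 = -8*(-2)*9 = 16*9 = 144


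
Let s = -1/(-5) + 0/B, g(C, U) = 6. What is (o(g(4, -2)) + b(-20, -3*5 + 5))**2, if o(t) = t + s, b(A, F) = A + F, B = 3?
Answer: 14161/25 ≈ 566.44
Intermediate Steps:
s = 1/5 (s = -1/(-5) + 0/3 = -1*(-1/5) + 0*(1/3) = 1/5 + 0 = 1/5 ≈ 0.20000)
o(t) = 1/5 + t (o(t) = t + 1/5 = 1/5 + t)
(o(g(4, -2)) + b(-20, -3*5 + 5))**2 = ((1/5 + 6) + (-20 + (-3*5 + 5)))**2 = (31/5 + (-20 + (-15 + 5)))**2 = (31/5 + (-20 - 10))**2 = (31/5 - 30)**2 = (-119/5)**2 = 14161/25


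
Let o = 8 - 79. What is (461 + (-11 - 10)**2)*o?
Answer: -64042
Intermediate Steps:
o = -71
(461 + (-11 - 10)**2)*o = (461 + (-11 - 10)**2)*(-71) = (461 + (-21)**2)*(-71) = (461 + 441)*(-71) = 902*(-71) = -64042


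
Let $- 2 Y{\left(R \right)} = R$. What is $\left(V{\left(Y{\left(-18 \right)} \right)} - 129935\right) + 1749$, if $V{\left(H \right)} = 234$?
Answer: $-127952$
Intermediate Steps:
$Y{\left(R \right)} = - \frac{R}{2}$
$\left(V{\left(Y{\left(-18 \right)} \right)} - 129935\right) + 1749 = \left(234 - 129935\right) + 1749 = -129701 + 1749 = -127952$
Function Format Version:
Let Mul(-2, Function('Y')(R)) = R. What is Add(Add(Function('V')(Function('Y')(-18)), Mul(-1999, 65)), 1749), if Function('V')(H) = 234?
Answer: -127952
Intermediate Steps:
Function('Y')(R) = Mul(Rational(-1, 2), R)
Add(Add(Function('V')(Function('Y')(-18)), Mul(-1999, 65)), 1749) = Add(Add(234, Mul(-1999, 65)), 1749) = Add(Add(234, -129935), 1749) = Add(-129701, 1749) = -127952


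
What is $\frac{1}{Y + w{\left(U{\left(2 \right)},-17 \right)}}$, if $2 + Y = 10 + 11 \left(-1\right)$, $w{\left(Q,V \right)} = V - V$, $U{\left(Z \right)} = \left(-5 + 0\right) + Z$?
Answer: $- \frac{1}{3} \approx -0.33333$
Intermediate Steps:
$U{\left(Z \right)} = -5 + Z$
$w{\left(Q,V \right)} = 0$
$Y = -3$ ($Y = -2 + \left(10 + 11 \left(-1\right)\right) = -2 + \left(10 - 11\right) = -2 - 1 = -3$)
$\frac{1}{Y + w{\left(U{\left(2 \right)},-17 \right)}} = \frac{1}{-3 + 0} = \frac{1}{-3} = - \frac{1}{3}$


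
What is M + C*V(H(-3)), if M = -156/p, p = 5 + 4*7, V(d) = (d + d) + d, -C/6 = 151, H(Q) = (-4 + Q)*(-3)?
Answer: -627910/11 ≈ -57083.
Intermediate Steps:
H(Q) = 12 - 3*Q
C = -906 (C = -6*151 = -906)
V(d) = 3*d (V(d) = 2*d + d = 3*d)
p = 33 (p = 5 + 28 = 33)
M = -52/11 (M = -156/33 = -156*1/33 = -52/11 ≈ -4.7273)
M + C*V(H(-3)) = -52/11 - 2718*(12 - 3*(-3)) = -52/11 - 2718*(12 + 9) = -52/11 - 2718*21 = -52/11 - 906*63 = -52/11 - 57078 = -627910/11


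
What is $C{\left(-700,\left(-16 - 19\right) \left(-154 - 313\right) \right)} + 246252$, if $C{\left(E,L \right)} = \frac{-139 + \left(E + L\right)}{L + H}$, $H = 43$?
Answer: $\frac{2017796641}{8194} \approx 2.4625 \cdot 10^{5}$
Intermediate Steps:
$C{\left(E,L \right)} = \frac{-139 + E + L}{43 + L}$ ($C{\left(E,L \right)} = \frac{-139 + \left(E + L\right)}{L + 43} = \frac{-139 + E + L}{43 + L}$)
$C{\left(-700,\left(-16 - 19\right) \left(-154 - 313\right) \right)} + 246252 = \frac{-139 - 700 + \left(-16 - 19\right) \left(-154 - 313\right)}{43 + \left(-16 - 19\right) \left(-154 - 313\right)} + 246252 = \frac{-139 - 700 - -16345}{43 - -16345} + 246252 = \frac{-139 - 700 + 16345}{43 + 16345} + 246252 = \frac{1}{16388} \cdot 15506 + 246252 = \frac{7753}{8194} + 246252 = \frac{2017796641}{8194}$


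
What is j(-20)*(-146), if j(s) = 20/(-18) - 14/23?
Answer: 51976/207 ≈ 251.09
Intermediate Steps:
j(s) = -356/207 (j(s) = 20*(-1/18) - 14*1/23 = -10/9 - 14/23 = -356/207)
j(-20)*(-146) = -356/207*(-146) = 51976/207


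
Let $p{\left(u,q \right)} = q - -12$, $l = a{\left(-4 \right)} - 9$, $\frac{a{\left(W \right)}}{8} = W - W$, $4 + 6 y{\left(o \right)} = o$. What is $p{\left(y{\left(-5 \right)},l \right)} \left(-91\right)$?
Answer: $-273$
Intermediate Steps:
$y{\left(o \right)} = - \frac{2}{3} + \frac{o}{6}$
$a{\left(W \right)} = 0$ ($a{\left(W \right)} = 8 \left(W - W\right) = 8 \cdot 0 = 0$)
$l = -9$ ($l = 0 - 9 = -9$)
$p{\left(u,q \right)} = 12 + q$ ($p{\left(u,q \right)} = q + 12 = 12 + q$)
$p{\left(y{\left(-5 \right)},l \right)} \left(-91\right) = \left(12 - 9\right) \left(-91\right) = 3 \left(-91\right) = -273$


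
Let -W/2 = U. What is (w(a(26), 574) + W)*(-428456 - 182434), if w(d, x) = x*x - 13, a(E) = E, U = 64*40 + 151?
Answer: -197953406490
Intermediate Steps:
U = 2711 (U = 2560 + 151 = 2711)
W = -5422 (W = -2*2711 = -5422)
w(d, x) = -13 + x**2 (w(d, x) = x**2 - 13 = -13 + x**2)
(w(a(26), 574) + W)*(-428456 - 182434) = ((-13 + 574**2) - 5422)*(-428456 - 182434) = ((-13 + 329476) - 5422)*(-610890) = (329463 - 5422)*(-610890) = 324041*(-610890) = -197953406490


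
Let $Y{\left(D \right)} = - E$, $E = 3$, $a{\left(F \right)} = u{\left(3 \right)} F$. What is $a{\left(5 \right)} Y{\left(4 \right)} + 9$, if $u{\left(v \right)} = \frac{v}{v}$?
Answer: $-6$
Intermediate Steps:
$u{\left(v \right)} = 1$
$a{\left(F \right)} = F$ ($a{\left(F \right)} = 1 F = F$)
$Y{\left(D \right)} = -3$ ($Y{\left(D \right)} = \left(-1\right) 3 = -3$)
$a{\left(5 \right)} Y{\left(4 \right)} + 9 = 5 \left(-3\right) + 9 = -15 + 9 = -6$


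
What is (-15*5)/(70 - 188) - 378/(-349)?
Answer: 70779/41182 ≈ 1.7187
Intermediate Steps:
(-15*5)/(70 - 188) - 378/(-349) = -75/(-118) - 378*(-1/349) = -75*(-1/118) + 378/349 = 75/118 + 378/349 = 70779/41182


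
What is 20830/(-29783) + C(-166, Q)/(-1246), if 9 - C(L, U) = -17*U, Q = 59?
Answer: -28047288/18554809 ≈ -1.5116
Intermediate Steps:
C(L, U) = 9 + 17*U (C(L, U) = 9 - (-17)*U = 9 + 17*U)
20830/(-29783) + C(-166, Q)/(-1246) = 20830/(-29783) + (9 + 17*59)/(-1246) = 20830*(-1/29783) + (9 + 1003)*(-1/1246) = -20830/29783 + 1012*(-1/1246) = -20830/29783 - 506/623 = -28047288/18554809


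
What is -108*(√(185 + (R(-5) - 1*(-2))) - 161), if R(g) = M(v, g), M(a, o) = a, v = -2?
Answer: 17388 - 108*√185 ≈ 15919.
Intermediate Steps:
R(g) = -2
-108*(√(185 + (R(-5) - 1*(-2))) - 161) = -108*(√(185 + (-2 - 1*(-2))) - 161) = -108*(√(185 + (-2 + 2)) - 161) = -108*(√(185 + 0) - 161) = -108*(√185 - 161) = -108*(-161 + √185) = 17388 - 108*√185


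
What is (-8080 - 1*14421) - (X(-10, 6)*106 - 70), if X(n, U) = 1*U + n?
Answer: -22007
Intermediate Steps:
X(n, U) = U + n
(-8080 - 1*14421) - (X(-10, 6)*106 - 70) = (-8080 - 1*14421) - ((6 - 10)*106 - 70) = (-8080 - 14421) - (-4*106 - 70) = -22501 - (-424 - 70) = -22501 - 1*(-494) = -22501 + 494 = -22007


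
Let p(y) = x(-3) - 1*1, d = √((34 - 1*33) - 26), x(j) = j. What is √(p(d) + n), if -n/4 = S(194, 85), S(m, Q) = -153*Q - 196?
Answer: 40*√33 ≈ 229.78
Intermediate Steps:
S(m, Q) = -196 - 153*Q
n = 52804 (n = -4*(-196 - 153*85) = -4*(-196 - 13005) = -4*(-13201) = 52804)
d = 5*I (d = √((34 - 33) - 26) = √(1 - 26) = √(-25) = 5*I ≈ 5.0*I)
p(y) = -4 (p(y) = -3 - 1*1 = -3 - 1 = -4)
√(p(d) + n) = √(-4 + 52804) = √52800 = 40*√33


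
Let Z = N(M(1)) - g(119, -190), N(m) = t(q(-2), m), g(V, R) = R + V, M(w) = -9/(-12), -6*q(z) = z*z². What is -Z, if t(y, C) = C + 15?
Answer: -347/4 ≈ -86.750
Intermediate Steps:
q(z) = -z³/6 (q(z) = -z*z²/6 = -z³/6)
M(w) = ¾ (M(w) = -9*(-1/12) = ¾)
t(y, C) = 15 + C
N(m) = 15 + m
Z = 347/4 (Z = (15 + ¾) - (-190 + 119) = 63/4 - 1*(-71) = 63/4 + 71 = 347/4 ≈ 86.750)
-Z = -1*347/4 = -347/4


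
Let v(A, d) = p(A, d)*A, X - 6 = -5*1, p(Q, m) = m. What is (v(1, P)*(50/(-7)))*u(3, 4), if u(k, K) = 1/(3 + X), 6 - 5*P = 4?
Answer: -5/7 ≈ -0.71429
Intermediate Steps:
P = 2/5 (P = 6/5 - 1/5*4 = 6/5 - 4/5 = 2/5 ≈ 0.40000)
X = 1 (X = 6 - 5*1 = 6 - 5 = 1)
u(k, K) = 1/4 (u(k, K) = 1/(3 + 1) = 1/4)
v(A, d) = A*d (v(A, d) = d*A = A*d)
(v(1, P)*(50/(-7)))*u(3, 4) = ((1*(2/5))*(50/(-7)))*(1/4) = (2*(50*(-1/7))/5)*(1/4) = ((2/5)*(-50/7))*(1/4) = -20/7*1/4 = -5/7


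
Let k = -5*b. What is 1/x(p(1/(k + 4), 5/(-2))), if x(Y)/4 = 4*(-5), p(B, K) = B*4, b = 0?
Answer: -1/80 ≈ -0.012500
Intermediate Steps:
k = 0 (k = -5*0 = 0)
p(B, K) = 4*B
x(Y) = -80 (x(Y) = 4*(4*(-5)) = 4*(-20) = -80)
1/x(p(1/(k + 4), 5/(-2))) = 1/(-80) = -1/80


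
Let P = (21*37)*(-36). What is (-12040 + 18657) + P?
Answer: -21355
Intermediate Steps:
P = -27972 (P = 777*(-36) = -27972)
(-12040 + 18657) + P = (-12040 + 18657) - 27972 = 6617 - 27972 = -21355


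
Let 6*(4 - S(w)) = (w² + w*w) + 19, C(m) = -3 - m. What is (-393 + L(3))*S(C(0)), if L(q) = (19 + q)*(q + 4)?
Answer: 3107/6 ≈ 517.83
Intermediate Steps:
L(q) = (4 + q)*(19 + q) (L(q) = (19 + q)*(4 + q) = (4 + q)*(19 + q))
S(w) = ⅚ - w²/3 (S(w) = 4 - ((w² + w*w) + 19)/6 = 4 - ((w² + w²) + 19)/6 = 4 - (2*w² + 19)/6 = 4 - (19 + 2*w²)/6 = 4 + (-19/6 - w²/3) = ⅚ - w²/3)
(-393 + L(3))*S(C(0)) = (-393 + (76 + 3² + 23*3))*(⅚ - (-3 - 1*0)²/3) = (-393 + (76 + 9 + 69))*(⅚ - (-3 + 0)²/3) = (-393 + 154)*(⅚ - ⅓*(-3)²) = -239*(⅚ - ⅓*9) = -239*(⅚ - 3) = -239*(-13/6) = 3107/6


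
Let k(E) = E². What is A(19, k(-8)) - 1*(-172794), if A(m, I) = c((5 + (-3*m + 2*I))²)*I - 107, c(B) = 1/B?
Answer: 62340011/361 ≈ 1.7269e+5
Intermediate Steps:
A(m, I) = -107 + I/(5 - 3*m + 2*I)² (A(m, I) = I/((5 + (-3*m + 2*I))²) - 107 = I/((5 - 3*m + 2*I)²) - 107 = I/(5 - 3*m + 2*I)² - 107 = -107 + I/(5 - 3*m + 2*I)²)
A(19, k(-8)) - 1*(-172794) = (-107 + (-8)²/(5 - 3*19 + 2*(-8)²)²) - 1*(-172794) = (-107 + 64/(5 - 57 + 2*64)²) + 172794 = (-107 + 64/(5 - 57 + 128)²) + 172794 = (-107 + 64/76²) + 172794 = (-107 + 64*(1/5776)) + 172794 = (-107 + 4/361) + 172794 = -38623/361 + 172794 = 62340011/361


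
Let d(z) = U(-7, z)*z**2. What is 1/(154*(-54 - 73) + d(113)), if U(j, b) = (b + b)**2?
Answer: 1/652169886 ≈ 1.5333e-9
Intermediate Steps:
U(j, b) = 4*b**2 (U(j, b) = (2*b)**2 = 4*b**2)
d(z) = 4*z**4 (d(z) = (4*z**2)*z**2 = 4*z**4)
1/(154*(-54 - 73) + d(113)) = 1/(154*(-54 - 73) + 4*113**4) = 1/(154*(-127) + 4*163047361) = 1/(-19558 + 652189444) = 1/652169886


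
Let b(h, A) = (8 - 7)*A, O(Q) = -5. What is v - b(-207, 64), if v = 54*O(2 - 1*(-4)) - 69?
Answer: -403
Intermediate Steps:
b(h, A) = A (b(h, A) = 1*A = A)
v = -339 (v = 54*(-5) - 69 = -270 - 69 = -339)
v - b(-207, 64) = -339 - 1*64 = -339 - 64 = -403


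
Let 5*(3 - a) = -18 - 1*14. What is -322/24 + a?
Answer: -241/60 ≈ -4.0167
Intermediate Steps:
a = 47/5 (a = 3 - (-18 - 1*14)/5 = 3 - (-18 - 14)/5 = 3 - ⅕*(-32) = 3 + 32/5 = 47/5 ≈ 9.4000)
-322/24 + a = -322/24 + 47/5 = -46*7/24 + 47/5 = -161/12 + 47/5 = -241/60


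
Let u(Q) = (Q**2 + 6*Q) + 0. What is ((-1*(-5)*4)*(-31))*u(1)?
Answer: -4340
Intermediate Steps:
u(Q) = Q**2 + 6*Q
((-1*(-5)*4)*(-31))*u(1) = ((-1*(-5)*4)*(-31))*(1*(6 + 1)) = ((5*4)*(-31))*(1*7) = (20*(-31))*7 = -620*7 = -4340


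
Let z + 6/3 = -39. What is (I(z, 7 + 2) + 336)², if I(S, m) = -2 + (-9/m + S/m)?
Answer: 8737936/81 ≈ 1.0788e+5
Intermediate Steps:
z = -41 (z = -2 - 39 = -41)
I(S, m) = -2 - 9/m + S/m
(I(z, 7 + 2) + 336)² = ((-9 - 41 - 2*(7 + 2))/(7 + 2) + 336)² = ((-9 - 41 - 2*9)/9 + 336)² = ((-9 - 41 - 18)/9 + 336)² = ((⅑)*(-68) + 336)² = (-68/9 + 336)² = (2956/9)² = 8737936/81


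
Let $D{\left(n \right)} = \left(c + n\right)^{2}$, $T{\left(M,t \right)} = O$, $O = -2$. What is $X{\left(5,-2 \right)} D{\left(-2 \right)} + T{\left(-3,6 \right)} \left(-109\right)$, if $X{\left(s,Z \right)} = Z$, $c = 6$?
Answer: $186$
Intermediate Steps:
$T{\left(M,t \right)} = -2$
$D{\left(n \right)} = \left(6 + n\right)^{2}$
$X{\left(5,-2 \right)} D{\left(-2 \right)} + T{\left(-3,6 \right)} \left(-109\right) = - 2 \left(6 - 2\right)^{2} - -218 = - 2 \cdot 4^{2} + 218 = \left(-2\right) 16 + 218 = -32 + 218 = 186$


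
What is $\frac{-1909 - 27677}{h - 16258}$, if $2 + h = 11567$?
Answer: $\frac{29586}{4693} \approx 6.3043$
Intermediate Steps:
$h = 11565$ ($h = -2 + 11567 = 11565$)
$\frac{-1909 - 27677}{h - 16258} = \frac{-1909 - 27677}{11565 - 16258} = - \frac{29586}{-4693} = \left(-29586\right) \left(- \frac{1}{4693}\right) = \frac{29586}{4693}$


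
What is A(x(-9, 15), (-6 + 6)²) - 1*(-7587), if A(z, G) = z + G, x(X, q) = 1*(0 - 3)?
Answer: 7584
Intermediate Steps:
x(X, q) = -3 (x(X, q) = 1*(-3) = -3)
A(z, G) = G + z
A(x(-9, 15), (-6 + 6)²) - 1*(-7587) = ((-6 + 6)² - 3) - 1*(-7587) = (0² - 3) + 7587 = (0 - 3) + 7587 = -3 + 7587 = 7584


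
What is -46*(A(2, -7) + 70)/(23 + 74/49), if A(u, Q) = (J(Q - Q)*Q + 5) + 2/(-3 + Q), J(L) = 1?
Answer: -764106/6005 ≈ -127.24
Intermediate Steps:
A(u, Q) = 5 + Q + 2/(-3 + Q) (A(u, Q) = (1*Q + 5) + 2/(-3 + Q) = (Q + 5) + 2/(-3 + Q) = (5 + Q) + 2/(-3 + Q) = 5 + Q + 2/(-3 + Q))
-46*(A(2, -7) + 70)/(23 + 74/49) = -46*((-13 + (-7)**2 + 2*(-7))/(-3 - 7) + 70)/(23 + 74/49) = -46*((-13 + 49 - 14)/(-10) + 70)/(23 + 74*(1/49)) = -46*(-1/10*22 + 70)/(23 + 74/49) = -46*(-11/5 + 70)/1201/49 = -15594*49/(5*1201) = -46*16611/6005 = -764106/6005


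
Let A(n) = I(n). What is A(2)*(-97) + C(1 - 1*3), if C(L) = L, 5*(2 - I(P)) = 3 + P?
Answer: -99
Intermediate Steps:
I(P) = 7/5 - P/5 (I(P) = 2 - (3 + P)/5 = 2 + (-⅗ - P/5) = 7/5 - P/5)
A(n) = 7/5 - n/5
A(2)*(-97) + C(1 - 1*3) = (7/5 - ⅕*2)*(-97) + (1 - 1*3) = (7/5 - ⅖)*(-97) + (1 - 3) = 1*(-97) - 2 = -97 - 2 = -99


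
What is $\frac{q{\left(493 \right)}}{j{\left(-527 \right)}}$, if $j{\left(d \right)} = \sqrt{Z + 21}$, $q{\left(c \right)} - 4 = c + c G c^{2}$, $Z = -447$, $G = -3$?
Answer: $\frac{179734487 i \sqrt{426}}{213} \approx 1.7416 \cdot 10^{7} i$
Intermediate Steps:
$q{\left(c \right)} = 4 + c - 3 c^{3}$ ($q{\left(c \right)} = 4 + \left(c + c \left(- 3 c^{2}\right)\right) = 4 - \left(- c + 3 c^{3}\right) = 4 + c - 3 c^{3}$)
$j{\left(d \right)} = i \sqrt{426}$ ($j{\left(d \right)} = \sqrt{-447 + 21} = \sqrt{-426} = i \sqrt{426}$)
$\frac{q{\left(493 \right)}}{j{\left(-527 \right)}} = \frac{4 + 493 - 3 \cdot 493^{3}}{i \sqrt{426}} = \left(4 + 493 - 359469471\right) \left(- \frac{i \sqrt{426}}{426}\right) = - 359468974 \left(- \frac{i \sqrt{426}}{426}\right) = \frac{179734487 i \sqrt{426}}{213}$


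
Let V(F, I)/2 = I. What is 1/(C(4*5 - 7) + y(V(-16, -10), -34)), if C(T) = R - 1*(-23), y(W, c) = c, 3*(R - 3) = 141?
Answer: 1/39 ≈ 0.025641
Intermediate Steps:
R = 50 (R = 3 + (⅓)*141 = 3 + 47 = 50)
V(F, I) = 2*I
C(T) = 73 (C(T) = 50 - 1*(-23) = 50 + 23 = 73)
1/(C(4*5 - 7) + y(V(-16, -10), -34)) = 1/(73 - 34) = 1/39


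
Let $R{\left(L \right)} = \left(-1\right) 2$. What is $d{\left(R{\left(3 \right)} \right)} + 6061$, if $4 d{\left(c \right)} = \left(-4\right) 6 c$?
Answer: $6073$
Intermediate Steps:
$R{\left(L \right)} = -2$
$d{\left(c \right)} = - 6 c$ ($d{\left(c \right)} = \frac{\left(-4\right) 6 c}{4} = \frac{\left(-24\right) c}{4} = - 6 c$)
$d{\left(R{\left(3 \right)} \right)} + 6061 = \left(-6\right) \left(-2\right) + 6061 = 12 + 6061 = 6073$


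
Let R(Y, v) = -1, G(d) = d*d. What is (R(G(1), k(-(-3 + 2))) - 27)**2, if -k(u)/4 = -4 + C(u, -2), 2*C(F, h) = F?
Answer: 784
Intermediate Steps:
C(F, h) = F/2
k(u) = 16 - 2*u (k(u) = -4*(-4 + u/2) = 16 - 2*u)
G(d) = d**2
(R(G(1), k(-(-3 + 2))) - 27)**2 = (-1 - 27)**2 = (-28)**2 = 784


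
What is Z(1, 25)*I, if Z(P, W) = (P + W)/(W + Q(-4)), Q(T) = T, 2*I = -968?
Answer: -12584/21 ≈ -599.24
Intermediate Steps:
I = -484 (I = (1/2)*(-968) = -484)
Z(P, W) = (P + W)/(-4 + W) (Z(P, W) = (P + W)/(W - 4) = (P + W)/(-4 + W))
Z(1, 25)*I = ((1 + 25)/(-4 + 25))*(-484) = (26/21)*(-484) = -12584/21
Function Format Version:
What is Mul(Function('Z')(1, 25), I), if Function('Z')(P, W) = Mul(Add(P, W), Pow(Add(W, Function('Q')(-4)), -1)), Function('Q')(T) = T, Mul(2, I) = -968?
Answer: Rational(-12584, 21) ≈ -599.24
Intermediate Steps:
I = -484 (I = Mul(Rational(1, 2), -968) = -484)
Function('Z')(P, W) = Mul(Pow(Add(-4, W), -1), Add(P, W)) (Function('Z')(P, W) = Mul(Add(P, W), Pow(Add(W, -4), -1)) = Mul(Add(P, W), Pow(Add(-4, W), -1)) = Mul(Pow(Add(-4, W), -1), Add(P, W)))
Mul(Function('Z')(1, 25), I) = Mul(Mul(Pow(Add(-4, 25), -1), Add(1, 25)), -484) = Mul(Mul(Pow(21, -1), 26), -484) = Mul(Mul(Rational(1, 21), 26), -484) = Mul(Rational(26, 21), -484) = Rational(-12584, 21)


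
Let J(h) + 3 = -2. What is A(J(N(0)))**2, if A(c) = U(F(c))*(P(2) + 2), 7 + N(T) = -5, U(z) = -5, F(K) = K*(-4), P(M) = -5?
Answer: 225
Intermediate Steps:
F(K) = -4*K
N(T) = -12 (N(T) = -7 - 5 = -12)
J(h) = -5 (J(h) = -3 - 2 = -5)
A(c) = 15 (A(c) = -5*(-5 + 2) = -5*(-3) = 15)
A(J(N(0)))**2 = 15**2 = 225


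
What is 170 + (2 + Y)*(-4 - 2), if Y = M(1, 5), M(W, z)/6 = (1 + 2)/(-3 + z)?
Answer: 104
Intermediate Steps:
M(W, z) = 18/(-3 + z) (M(W, z) = 6*((1 + 2)/(-3 + z)) = 6*(3/(-3 + z)) = 18/(-3 + z))
Y = 9 (Y = 18/(-3 + 5) = 18/2 = 18*(½) = 9)
170 + (2 + Y)*(-4 - 2) = 170 + (2 + 9)*(-4 - 2) = 170 + 11*(-6) = 170 - 66 = 104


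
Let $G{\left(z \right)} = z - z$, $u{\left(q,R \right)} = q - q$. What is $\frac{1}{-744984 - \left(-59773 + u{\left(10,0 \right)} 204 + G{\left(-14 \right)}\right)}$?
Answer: $- \frac{1}{685211} \approx -1.4594 \cdot 10^{-6}$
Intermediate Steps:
$u{\left(q,R \right)} = 0$
$G{\left(z \right)} = 0$
$\frac{1}{-744984 - \left(-59773 + u{\left(10,0 \right)} 204 + G{\left(-14 \right)}\right)} = \frac{1}{-744984 + \left(59773 - \left(0 + 0 \cdot 204\right)\right)} = \frac{1}{-744984 + \left(59773 - \left(0 + 0\right)\right)} = \frac{1}{-744984 + \left(59773 - 0\right)} = \frac{1}{-744984 + \left(59773 + 0\right)} = \frac{1}{-744984 + 59773} = \frac{1}{-685211} = - \frac{1}{685211}$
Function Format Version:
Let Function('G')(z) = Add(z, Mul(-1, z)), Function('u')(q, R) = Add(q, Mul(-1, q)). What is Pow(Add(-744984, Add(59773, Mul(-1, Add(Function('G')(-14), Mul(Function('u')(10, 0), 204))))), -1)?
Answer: Rational(-1, 685211) ≈ -1.4594e-6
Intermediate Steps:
Function('u')(q, R) = 0
Function('G')(z) = 0
Pow(Add(-744984, Add(59773, Mul(-1, Add(Function('G')(-14), Mul(Function('u')(10, 0), 204))))), -1) = Pow(Add(-744984, Add(59773, Mul(-1, Add(0, Mul(0, 204))))), -1) = Pow(Add(-744984, Add(59773, Mul(-1, Add(0, 0)))), -1) = Pow(Add(-744984, Add(59773, Mul(-1, 0))), -1) = Pow(Add(-744984, Add(59773, 0)), -1) = Pow(Add(-744984, 59773), -1) = Pow(-685211, -1) = Rational(-1, 685211)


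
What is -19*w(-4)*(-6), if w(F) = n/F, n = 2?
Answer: -57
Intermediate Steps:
w(F) = 2/F
-19*w(-4)*(-6) = -38/(-4)*(-6) = -38*(-1)/4*(-6) = -19*(-1/2)*(-6) = (19/2)*(-6) = -57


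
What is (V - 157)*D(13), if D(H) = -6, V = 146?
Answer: 66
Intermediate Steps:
(V - 157)*D(13) = (146 - 157)*(-6) = -11*(-6) = 66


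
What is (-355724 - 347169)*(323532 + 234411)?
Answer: -392174229099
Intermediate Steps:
(-355724 - 347169)*(323532 + 234411) = -702893*557943 = -392174229099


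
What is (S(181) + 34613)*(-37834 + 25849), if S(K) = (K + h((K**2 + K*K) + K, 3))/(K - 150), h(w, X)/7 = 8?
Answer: -12862781400/31 ≈ -4.1493e+8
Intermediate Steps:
h(w, X) = 56 (h(w, X) = 7*8 = 56)
S(K) = (56 + K)/(-150 + K) (S(K) = (K + 56)/(K - 150) = (56 + K)/(-150 + K))
(S(181) + 34613)*(-37834 + 25849) = ((56 + 181)/(-150 + 181) + 34613)*(-37834 + 25849) = (237/31 + 34613)*(-11985) = (1073240/31)*(-11985) = -12862781400/31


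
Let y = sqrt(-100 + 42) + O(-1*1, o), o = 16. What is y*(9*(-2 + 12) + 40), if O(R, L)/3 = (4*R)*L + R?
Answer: -25350 + 130*I*sqrt(58) ≈ -25350.0 + 990.05*I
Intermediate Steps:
O(R, L) = 3*R + 12*L*R (O(R, L) = 3*((4*R)*L + R) = 3*(4*L*R + R) = 3*(R + 4*L*R) = 3*R + 12*L*R)
y = -195 + I*sqrt(58) (y = sqrt(-100 + 42) + 3*(-1*1)*(1 + 4*16) = sqrt(-58) + 3*(-1)*(1 + 64) = I*sqrt(58) + 3*(-1)*65 = I*sqrt(58) - 195 = -195 + I*sqrt(58) ≈ -195.0 + 7.6158*I)
y*(9*(-2 + 12) + 40) = (-195 + I*sqrt(58))*(9*(-2 + 12) + 40) = (-195 + I*sqrt(58))*(9*10 + 40) = (-195 + I*sqrt(58))*(90 + 40) = (-195 + I*sqrt(58))*130 = -25350 + 130*I*sqrt(58)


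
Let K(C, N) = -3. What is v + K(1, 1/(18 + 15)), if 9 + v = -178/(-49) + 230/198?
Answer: -34955/4851 ≈ -7.2057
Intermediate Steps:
v = -20402/4851 (v = -9 + (-178/(-49) + 230/198) = -9 + (-178*(-1/49) + 230*(1/198)) = -9 + (178/49 + 115/99) = -9 + 23257/4851 = -20402/4851 ≈ -4.2057)
v + K(1, 1/(18 + 15)) = -20402/4851 - 3 = -34955/4851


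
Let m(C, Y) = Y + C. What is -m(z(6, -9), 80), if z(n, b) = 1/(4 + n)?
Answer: -801/10 ≈ -80.100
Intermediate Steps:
m(C, Y) = C + Y
-m(z(6, -9), 80) = -(1/(4 + 6) + 80) = -(1/10 + 80) = -(⅒ + 80) = -1*801/10 = -801/10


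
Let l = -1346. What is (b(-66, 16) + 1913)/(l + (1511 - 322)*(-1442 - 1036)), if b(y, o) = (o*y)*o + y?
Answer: 15049/2947688 ≈ 0.0051054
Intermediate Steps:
b(y, o) = y + y*o² (b(y, o) = y*o² + y = y + y*o²)
(b(-66, 16) + 1913)/(l + (1511 - 322)*(-1442 - 1036)) = (-66*(1 + 16²) + 1913)/(-1346 + (1511 - 322)*(-1442 - 1036)) = (-66*(1 + 256) + 1913)/(-1346 + 1189*(-2478)) = (-66*257 + 1913)/(-1346 - 2946342) = (-16962 + 1913)/(-2947688) = -15049*(-1/2947688) = 15049/2947688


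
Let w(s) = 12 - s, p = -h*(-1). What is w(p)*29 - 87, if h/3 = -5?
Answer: 696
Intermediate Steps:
h = -15 (h = 3*(-5) = -15)
p = -15 (p = -1*(-15)*(-1) = 15*(-1) = -15)
w(p)*29 - 87 = (12 - 1*(-15))*29 - 87 = (12 + 15)*29 - 87 = 27*29 - 87 = 783 - 87 = 696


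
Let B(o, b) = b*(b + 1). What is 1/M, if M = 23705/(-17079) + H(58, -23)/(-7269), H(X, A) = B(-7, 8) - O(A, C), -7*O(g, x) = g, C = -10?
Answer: -96558973/134932946 ≈ -0.71561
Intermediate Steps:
B(o, b) = b*(1 + b)
O(g, x) = -g/7
H(X, A) = 72 + A/7 (H(X, A) = 8*(1 + 8) - (-1)*A/7 = 8*9 + A/7 = 72 + A/7)
M = -134932946/96558973 (M = 23705/(-17079) + (72 + (⅐)*(-23))/(-7269) = 23705*(-1/17079) + (72 - 23/7)*(-1/7269) = -23705/17079 + (481/7)*(-1/7269) = -23705/17079 - 481/50883 = -134932946/96558973 ≈ -1.3974)
1/M = 1/(-134932946/96558973) = -96558973/134932946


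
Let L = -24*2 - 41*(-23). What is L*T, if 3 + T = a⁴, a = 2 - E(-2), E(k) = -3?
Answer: 556690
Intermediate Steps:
a = 5 (a = 2 - 1*(-3) = 2 + 3 = 5)
T = 622 (T = -3 + 5⁴ = -3 + 625 = 622)
L = 895 (L = -48 + 943 = 895)
L*T = 895*622 = 556690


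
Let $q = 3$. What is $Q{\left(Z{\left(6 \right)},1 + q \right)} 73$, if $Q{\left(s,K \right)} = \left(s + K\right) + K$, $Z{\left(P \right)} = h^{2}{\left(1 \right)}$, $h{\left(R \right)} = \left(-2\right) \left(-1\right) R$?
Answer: $876$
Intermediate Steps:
$h{\left(R \right)} = 2 R$
$Z{\left(P \right)} = 4$ ($Z{\left(P \right)} = \left(2 \cdot 1\right)^{2} = 2^{2} = 4$)
$Q{\left(s,K \right)} = s + 2 K$ ($Q{\left(s,K \right)} = \left(K + s\right) + K = s + 2 K$)
$Q{\left(Z{\left(6 \right)},1 + q \right)} 73 = \left(4 + 2 \left(1 + 3\right)\right) 73 = \left(4 + 2 \cdot 4\right) 73 = \left(4 + 8\right) 73 = 12 \cdot 73 = 876$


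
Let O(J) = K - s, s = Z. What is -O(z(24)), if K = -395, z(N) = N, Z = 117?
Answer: 512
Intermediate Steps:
s = 117
O(J) = -512 (O(J) = -395 - 1*117 = -395 - 117 = -512)
-O(z(24)) = -1*(-512) = 512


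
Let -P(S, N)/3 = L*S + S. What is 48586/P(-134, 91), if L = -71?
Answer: -24293/14070 ≈ -1.7266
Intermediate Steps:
P(S, N) = 210*S (P(S, N) = -3*(-71*S + S) = -(-210)*S = 210*S)
48586/P(-134, 91) = 48586/((210*(-134))) = 48586/(-28140) = 48586*(-1/28140) = -24293/14070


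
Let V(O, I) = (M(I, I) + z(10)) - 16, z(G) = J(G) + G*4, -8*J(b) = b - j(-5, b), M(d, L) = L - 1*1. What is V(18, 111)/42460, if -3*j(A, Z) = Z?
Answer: 397/127380 ≈ 0.0031167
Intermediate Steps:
j(A, Z) = -Z/3
M(d, L) = -1 + L (M(d, L) = L - 1 = -1 + L)
J(b) = -b/6 (J(b) = -(b - (-1)*b/3)/8 = -(b + b/3)/8 = -b/6)
z(G) = 23*G/6 (z(G) = -G/6 + G*4 = -G/6 + 4*G = 23*G/6)
V(O, I) = 64/3 + I (V(O, I) = ((-1 + I) + (23/6)*10) - 16 = ((-1 + I) + 115/3) - 16 = (112/3 + I) - 16 = 64/3 + I)
V(18, 111)/42460 = (64/3 + 111)/42460 = (397/3)*(1/42460) = 397/127380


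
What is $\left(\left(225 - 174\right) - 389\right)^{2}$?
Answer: $114244$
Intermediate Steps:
$\left(\left(225 - 174\right) - 389\right)^{2} = \left(51 - 389\right)^{2} = \left(-338\right)^{2} = 114244$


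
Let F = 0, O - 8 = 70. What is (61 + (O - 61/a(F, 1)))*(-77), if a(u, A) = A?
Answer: -6006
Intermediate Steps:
O = 78 (O = 8 + 70 = 78)
(61 + (O - 61/a(F, 1)))*(-77) = (61 + (78 - 61/1))*(-77) = (61 + (78 - 61*1))*(-77) = (61 + (78 - 61))*(-77) = (61 + 17)*(-77) = 78*(-77) = -6006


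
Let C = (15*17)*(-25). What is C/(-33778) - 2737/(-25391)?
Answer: 254318011/857657198 ≈ 0.29653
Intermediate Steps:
C = -6375 (C = 255*(-25) = -6375)
C/(-33778) - 2737/(-25391) = -6375/(-33778) - 2737/(-25391) = -6375*(-1/33778) - 2737*(-1/25391) = 6375/33778 + 2737/25391 = 254318011/857657198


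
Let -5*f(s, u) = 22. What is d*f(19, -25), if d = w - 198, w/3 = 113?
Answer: -3102/5 ≈ -620.40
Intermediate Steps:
f(s, u) = -22/5 (f(s, u) = -⅕*22 = -22/5)
w = 339 (w = 3*113 = 339)
d = 141 (d = 339 - 198 = 141)
d*f(19, -25) = 141*(-22/5) = -3102/5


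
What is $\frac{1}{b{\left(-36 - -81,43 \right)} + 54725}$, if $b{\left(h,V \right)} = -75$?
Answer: $\frac{1}{54650} \approx 1.8298 \cdot 10^{-5}$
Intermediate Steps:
$\frac{1}{b{\left(-36 - -81,43 \right)} + 54725} = \frac{1}{-75 + 54725} = \frac{1}{54650}$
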